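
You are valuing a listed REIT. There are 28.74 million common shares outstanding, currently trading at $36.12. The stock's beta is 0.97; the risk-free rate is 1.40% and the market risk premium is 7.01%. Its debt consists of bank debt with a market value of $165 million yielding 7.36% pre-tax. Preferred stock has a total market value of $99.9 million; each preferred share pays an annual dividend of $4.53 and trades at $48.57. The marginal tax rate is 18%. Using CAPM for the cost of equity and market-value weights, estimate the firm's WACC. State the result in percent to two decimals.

8.01%

Cost of equity via CAPM: Re = 1.4% + 0.97 × 7.01% = 8.1997%.
Cost of preferred: Rp = 4.53 / 48.57 = 9.3267%.
Market value of equity E = 36.12 × 28.74m = 1038.0888m.
Total capital V = 1038.0888 + 99.9 + 165 = 1302.9888.
Equity: weight = 1038.0888/1302.9888 = 0.7967; cost = 8.1997%.
Preferred: weight = 99.9/1302.9888 = 0.0767; cost = 9.3267%.
Bank debt: weight = 165/1302.9888 = 0.1266; after-tax cost = 7.36% × (1 − 18%) = 6.0352%.
WACC = 0.7967 × 8.1997% + 0.0767 × 9.3267% + 0.1266 × 6.0352% = 8.0120%.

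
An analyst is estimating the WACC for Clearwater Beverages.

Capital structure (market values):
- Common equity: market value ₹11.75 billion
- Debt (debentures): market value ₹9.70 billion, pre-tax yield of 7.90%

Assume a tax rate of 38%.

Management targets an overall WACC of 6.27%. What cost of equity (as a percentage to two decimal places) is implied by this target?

7.40%

Total capital V = 11.75 + 9.7 = 21.45.
Equity weight = 11.75/21.45 = 0.5478.
Debentures weight = 9.7/21.45 = 0.4522.
Debt contribution = 0.4522 × 7.9% × (1 − 38%) = 2.2149%.
Required equity contribution = 6.27% − 2.2149% = 4.0551%.
Re = 4.0551% / 0.5478 = 7.4026%.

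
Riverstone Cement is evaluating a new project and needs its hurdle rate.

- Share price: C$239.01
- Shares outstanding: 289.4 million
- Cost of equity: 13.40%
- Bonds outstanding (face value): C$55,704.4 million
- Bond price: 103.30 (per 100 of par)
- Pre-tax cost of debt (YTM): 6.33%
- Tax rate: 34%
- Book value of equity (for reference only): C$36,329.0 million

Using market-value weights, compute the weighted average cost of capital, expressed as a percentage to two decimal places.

Market value of equity E = 239.01 × 289.4m = 69169.494m. Market value of debt D = 55704.4m × 103.3/100 = 57542.6452m.
Total capital V = 69169.494 + 57542.6452 = 126712.1392.
Equity: weight = 69169.494/126712.1392 = 0.5459; cost = 13.4%.
Bonds outstanding: weight = 57542.6452/126712.1392 = 0.4541; after-tax cost = 6.33% × (1 − 34%) = 4.1778%.
WACC = 0.5459 × 13.4000% + 0.4541 × 4.1778% = 9.2120%.

9.21%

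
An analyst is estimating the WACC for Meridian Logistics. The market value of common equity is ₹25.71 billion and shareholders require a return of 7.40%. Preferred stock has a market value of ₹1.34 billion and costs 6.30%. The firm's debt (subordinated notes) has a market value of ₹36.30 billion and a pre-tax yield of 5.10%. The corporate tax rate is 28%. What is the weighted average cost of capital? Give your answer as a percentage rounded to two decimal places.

5.24%

Total capital V = 25.71 + 1.34 + 36.3 = 63.35.
Equity: weight = 25.71/63.35 = 0.4058; cost = 7.4%.
Preferred: weight = 1.34/63.35 = 0.0212; cost = 6.3%.
Subordinated notes: weight = 36.3/63.35 = 0.5730; after-tax cost = 5.1% × (1 − 28%) = 3.6720%.
WACC = 0.4058 × 7.4000% + 0.0212 × 6.3000% + 0.5730 × 3.6720% = 5.2406%.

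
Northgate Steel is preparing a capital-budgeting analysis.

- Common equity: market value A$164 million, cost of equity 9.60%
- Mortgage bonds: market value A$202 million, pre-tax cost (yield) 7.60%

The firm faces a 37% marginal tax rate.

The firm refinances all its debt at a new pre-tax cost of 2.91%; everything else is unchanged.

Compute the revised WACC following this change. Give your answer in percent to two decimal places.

After the change:
Total capital V = 164 + 202 = 366.
Equity: weight = 164/366 = 0.4481; cost = 9.6%.
Mortgage bonds: weight = 202/366 = 0.5519; after-tax cost = 2.91% × (1 − 37%) = 1.8333%.
WACC = 0.4481 × 9.6000% + 0.5519 × 1.8333% = 5.3135%.

5.31%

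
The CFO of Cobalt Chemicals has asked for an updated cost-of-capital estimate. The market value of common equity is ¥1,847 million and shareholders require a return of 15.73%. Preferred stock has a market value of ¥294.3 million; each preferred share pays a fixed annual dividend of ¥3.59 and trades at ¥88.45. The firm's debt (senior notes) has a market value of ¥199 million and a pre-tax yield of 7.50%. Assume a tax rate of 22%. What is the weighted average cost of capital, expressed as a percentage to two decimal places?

13.42%

Cost of preferred: Rp = 3.59 / 88.45 = 4.0588%.
Total capital V = 1847 + 294.3 + 199 = 2340.3.
Equity: weight = 1847/2340.3 = 0.7892; cost = 15.73%.
Preferred: weight = 294.3/2340.3 = 0.1258; cost = 4.0588%.
Senior notes: weight = 199/2340.3 = 0.0850; after-tax cost = 7.5% × (1 − 22%) = 5.8500%.
WACC = 0.7892 × 15.7300% + 0.1258 × 4.0588% + 0.0850 × 5.8500% = 13.4222%.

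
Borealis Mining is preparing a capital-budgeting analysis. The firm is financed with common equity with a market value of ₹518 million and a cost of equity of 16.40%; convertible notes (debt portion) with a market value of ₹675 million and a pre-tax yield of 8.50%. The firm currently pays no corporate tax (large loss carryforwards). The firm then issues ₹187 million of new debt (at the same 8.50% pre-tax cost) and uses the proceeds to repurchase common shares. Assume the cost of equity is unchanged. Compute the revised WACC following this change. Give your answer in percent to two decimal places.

10.69%

After the change:
Total capital V = 331 + 862 = 1193.
Equity: weight = 331/1193 = 0.2775; cost = 16.4%.
Convertible notes (debt portion): weight = 862/1193 = 0.7225; after-tax cost = 8.5% × (1 − 0%) = 8.5000%.
WACC = 0.2775 × 16.4000% + 0.7225 × 8.5000% = 10.6919%.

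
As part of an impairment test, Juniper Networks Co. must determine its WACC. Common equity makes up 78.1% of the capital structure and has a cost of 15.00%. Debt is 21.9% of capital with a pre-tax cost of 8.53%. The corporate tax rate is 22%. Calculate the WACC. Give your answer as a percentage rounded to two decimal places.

After-tax cost of debt = 8.53% × (1 − 22%) = 6.6534%.
WACC = 0.781 × 15.0000% + 0.219 × 6.6534% = 13.1721%.

13.17%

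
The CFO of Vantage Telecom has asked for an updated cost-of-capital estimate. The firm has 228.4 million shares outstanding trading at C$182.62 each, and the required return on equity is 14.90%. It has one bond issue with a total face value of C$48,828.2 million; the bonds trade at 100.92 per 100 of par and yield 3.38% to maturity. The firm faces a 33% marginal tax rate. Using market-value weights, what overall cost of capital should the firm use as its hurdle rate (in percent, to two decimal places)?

8.06%

Market value of equity E = 182.62 × 228.4m = 41710.408m. Market value of debt D = 48828.2m × 100.92/100 = 49277.41944m.
Total capital V = 41710.408 + 49277.41944 = 90987.82744.
Equity: weight = 41710.408/90987.82744 = 0.4584; cost = 14.9%.
Bonds outstanding: weight = 49277.41944/90987.82744 = 0.5416; after-tax cost = 3.38% × (1 − 33%) = 2.2646%.
WACC = 0.4584 × 14.9000% + 0.5416 × 2.2646% = 8.0569%.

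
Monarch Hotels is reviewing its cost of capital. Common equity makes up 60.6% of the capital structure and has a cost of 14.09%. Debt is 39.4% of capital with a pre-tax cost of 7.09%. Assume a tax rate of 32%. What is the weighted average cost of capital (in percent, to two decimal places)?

After-tax cost of debt = 7.09% × (1 − 32%) = 4.8212%.
WACC = 0.606 × 14.0900% + 0.394 × 4.8212% = 10.4381%.

10.44%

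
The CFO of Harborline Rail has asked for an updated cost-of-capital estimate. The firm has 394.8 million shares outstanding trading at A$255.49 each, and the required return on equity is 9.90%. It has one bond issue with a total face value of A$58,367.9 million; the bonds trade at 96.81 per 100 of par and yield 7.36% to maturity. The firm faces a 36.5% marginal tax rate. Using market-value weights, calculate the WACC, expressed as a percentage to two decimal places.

Market value of equity E = 255.49 × 394.8m = 100867.452m. Market value of debt D = 58367.9m × 96.81/100 = 56505.96399m.
Total capital V = 100867.452 + 56505.96399 = 157373.41599.
Equity: weight = 100867.452/157373.41599 = 0.6409; cost = 9.9%.
Bonds outstanding: weight = 56505.96399/157373.41599 = 0.3591; after-tax cost = 7.36% × (1 − 36.5%) = 4.6736%.
WACC = 0.6409 × 9.9000% + 0.3591 × 4.6736% = 8.0234%.

8.02%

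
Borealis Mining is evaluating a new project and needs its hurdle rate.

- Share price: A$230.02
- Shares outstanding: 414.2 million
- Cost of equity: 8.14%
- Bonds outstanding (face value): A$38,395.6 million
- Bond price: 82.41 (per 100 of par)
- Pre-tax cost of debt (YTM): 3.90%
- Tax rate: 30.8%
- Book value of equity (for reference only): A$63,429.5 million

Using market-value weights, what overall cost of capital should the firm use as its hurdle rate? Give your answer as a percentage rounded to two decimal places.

Market value of equity E = 230.02 × 414.2m = 95274.284m. Market value of debt D = 38395.6m × 82.41/100 = 31641.81396m.
Total capital V = 95274.284 + 31641.81396 = 126916.09796.
Equity: weight = 95274.284/126916.09796 = 0.7507; cost = 8.14%.
Bonds outstanding: weight = 31641.81396/126916.09796 = 0.2493; after-tax cost = 3.9% × (1 − 30.8%) = 2.6988%.
WACC = 0.7507 × 8.1400% + 0.2493 × 2.6988% = 6.7834%.

6.78%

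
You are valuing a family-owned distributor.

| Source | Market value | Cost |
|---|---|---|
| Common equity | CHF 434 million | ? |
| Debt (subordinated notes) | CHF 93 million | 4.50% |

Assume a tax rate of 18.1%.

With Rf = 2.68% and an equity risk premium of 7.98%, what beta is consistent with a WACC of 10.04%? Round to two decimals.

1.09

Total capital V = 434 + 93 = 527.
Equity weight = 434/527 = 0.8235.
Subordinated notes weight = 93/527 = 0.1765.
Debt contribution = 0.1765 × 4.5% × (1 − 18.1%) = 0.6504%.
Required equity contribution = 10.04% − 0.6504% = 9.3896%  ⇒  Re = 11.4017%.
CAPM: 11.4017% = 2.68% + β × 7.98%  ⇒  β = 1.0929.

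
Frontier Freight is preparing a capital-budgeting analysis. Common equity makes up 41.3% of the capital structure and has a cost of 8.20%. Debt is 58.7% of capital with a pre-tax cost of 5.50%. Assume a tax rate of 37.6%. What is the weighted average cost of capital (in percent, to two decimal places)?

After-tax cost of debt = 5.5% × (1 − 37.6%) = 3.4320%.
WACC = 0.413 × 8.2000% + 0.587 × 3.4320% = 5.4012%.

5.40%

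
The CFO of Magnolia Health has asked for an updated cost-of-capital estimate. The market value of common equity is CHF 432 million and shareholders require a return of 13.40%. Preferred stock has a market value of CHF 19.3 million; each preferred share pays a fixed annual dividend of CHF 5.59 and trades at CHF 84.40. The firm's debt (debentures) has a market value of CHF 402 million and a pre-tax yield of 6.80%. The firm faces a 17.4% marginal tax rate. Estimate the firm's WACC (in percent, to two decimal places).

9.58%

Cost of preferred: Rp = 5.59 / 84.4 = 6.6232%.
Total capital V = 432 + 19.3 + 402 = 853.3.
Equity: weight = 432/853.3 = 0.5063; cost = 13.4%.
Preferred: weight = 19.3/853.3 = 0.0226; cost = 6.6232%.
Debentures: weight = 402/853.3 = 0.4711; after-tax cost = 6.8% × (1 − 17.4%) = 5.6168%.
WACC = 0.5063 × 13.4000% + 0.0226 × 6.6232% + 0.4711 × 5.6168% = 9.5800%.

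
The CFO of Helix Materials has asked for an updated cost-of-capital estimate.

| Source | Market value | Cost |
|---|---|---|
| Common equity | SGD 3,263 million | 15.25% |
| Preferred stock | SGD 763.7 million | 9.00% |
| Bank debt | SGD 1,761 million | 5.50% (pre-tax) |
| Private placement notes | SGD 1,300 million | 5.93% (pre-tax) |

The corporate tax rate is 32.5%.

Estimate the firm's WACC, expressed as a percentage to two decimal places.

Total capital V = 3263 + 763.7 + 1761 + 1300 = 7087.7.
Equity: weight = 3263/7087.7 = 0.4604; cost = 15.25%.
Preferred: weight = 763.7/7087.7 = 0.1078; cost = 9%.
Bank debt: weight = 1761/7087.7 = 0.2485; after-tax cost = 5.5% × (1 − 32.5%) = 3.7125%.
Private placement notes: weight = 1300/7087.7 = 0.1834; after-tax cost = 5.93% × (1 − 32.5%) = 4.0027%.
WACC = 0.4604 × 15.2500% + 0.1078 × 9.0000% + 0.2485 × 3.7125% + 0.1834 × 4.0027% = 9.6470%.

9.65%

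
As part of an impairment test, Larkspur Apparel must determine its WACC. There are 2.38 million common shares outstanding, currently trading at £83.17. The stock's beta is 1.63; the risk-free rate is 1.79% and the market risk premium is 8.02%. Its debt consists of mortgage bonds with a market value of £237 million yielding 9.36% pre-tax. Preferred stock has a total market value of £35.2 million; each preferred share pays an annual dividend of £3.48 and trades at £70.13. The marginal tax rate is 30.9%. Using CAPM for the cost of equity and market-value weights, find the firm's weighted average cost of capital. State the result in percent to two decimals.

Cost of equity via CAPM: Re = 1.79% + 1.63 × 8.02% = 14.8626%.
Cost of preferred: Rp = 3.48 / 70.13 = 4.9622%.
Market value of equity E = 83.17 × 2.38m = 197.9446m.
Total capital V = 197.9446 + 35.2 + 237 = 470.1446.
Equity: weight = 197.9446/470.1446 = 0.4210; cost = 14.8626%.
Preferred: weight = 35.2/470.1446 = 0.0749; cost = 4.9622%.
Mortgage bonds: weight = 237/470.1446 = 0.5041; after-tax cost = 9.36% × (1 − 30.9%) = 6.4678%.
WACC = 0.4210 × 14.8626% + 0.0749 × 4.9622% + 0.5041 × 6.4678% = 9.8895%.

9.89%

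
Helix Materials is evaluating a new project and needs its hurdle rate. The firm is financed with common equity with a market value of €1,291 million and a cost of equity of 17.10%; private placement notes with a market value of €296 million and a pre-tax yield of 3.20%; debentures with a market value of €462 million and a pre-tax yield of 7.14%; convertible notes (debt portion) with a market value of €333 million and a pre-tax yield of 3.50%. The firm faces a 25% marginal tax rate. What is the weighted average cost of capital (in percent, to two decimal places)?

Total capital V = 1291 + 296 + 462 + 333 = 2382.
Equity: weight = 1291/2382 = 0.5420; cost = 17.1%.
Private placement notes: weight = 296/2382 = 0.1243; after-tax cost = 3.2% × (1 − 25%) = 2.4000%.
Debentures: weight = 462/2382 = 0.1940; after-tax cost = 7.14% × (1 − 25%) = 5.3550%.
Convertible notes (debt portion): weight = 333/2382 = 0.1398; after-tax cost = 3.5% × (1 − 25%) = 2.6250%.
WACC = 0.5420 × 17.1000% + 0.1243 × 2.4000% + 0.1940 × 5.3550% + 0.1398 × 2.6250% = 10.9717%.

10.97%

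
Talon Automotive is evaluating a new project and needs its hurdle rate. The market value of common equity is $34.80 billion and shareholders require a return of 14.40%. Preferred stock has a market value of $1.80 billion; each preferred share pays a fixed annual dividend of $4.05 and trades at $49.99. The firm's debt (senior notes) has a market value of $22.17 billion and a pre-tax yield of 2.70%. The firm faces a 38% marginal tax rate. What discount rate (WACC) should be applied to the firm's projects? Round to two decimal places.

9.41%

Cost of preferred: Rp = 4.05 / 49.99 = 8.1016%.
Total capital V = 34.8 + 1.8 + 22.17 = 58.77.
Equity: weight = 34.8/58.77 = 0.5921; cost = 14.4%.
Preferred: weight = 1.8/58.77 = 0.0306; cost = 8.1016%.
Senior notes: weight = 22.17/58.77 = 0.3772; after-tax cost = 2.7% × (1 − 38%) = 1.6740%.
WACC = 0.5921 × 14.4000% + 0.0306 × 8.1016% + 0.3772 × 1.6740% = 9.4064%.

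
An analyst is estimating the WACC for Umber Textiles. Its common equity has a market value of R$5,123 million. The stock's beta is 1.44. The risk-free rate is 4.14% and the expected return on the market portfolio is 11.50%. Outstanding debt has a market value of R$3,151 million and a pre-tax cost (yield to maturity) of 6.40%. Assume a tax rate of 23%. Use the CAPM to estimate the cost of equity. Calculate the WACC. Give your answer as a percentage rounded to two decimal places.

Market risk premium = 11.5% − 4.14% = 7.36%.
Cost of equity via CAPM: Re = 4.14% + 1.44 × 7.36% = 14.7384%.
Total capital V = 5123 + 3151 = 8274.
Equity: weight = 5123/8274 = 0.6192; cost = 14.7384%.
Debt: weight = 3151/8274 = 0.3808; after-tax cost = 6.4% × (1 − 23%) = 4.9280%.
WACC = 0.6192 × 14.7384% + 0.3808 × 4.9280% = 11.0023%.

11.00%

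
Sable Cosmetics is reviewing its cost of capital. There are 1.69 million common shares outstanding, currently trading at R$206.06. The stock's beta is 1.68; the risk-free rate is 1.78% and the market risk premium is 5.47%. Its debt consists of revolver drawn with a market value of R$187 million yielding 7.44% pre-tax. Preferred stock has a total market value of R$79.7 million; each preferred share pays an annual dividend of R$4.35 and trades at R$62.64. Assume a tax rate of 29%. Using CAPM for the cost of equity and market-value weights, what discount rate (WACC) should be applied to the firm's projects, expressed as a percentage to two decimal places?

Cost of equity via CAPM: Re = 1.78% + 1.68 × 5.47% = 10.9696%.
Cost of preferred: Rp = 4.35 / 62.64 = 6.9444%.
Market value of equity E = 206.06 × 1.69m = 348.2414m.
Total capital V = 348.2414 + 79.7 + 187 = 614.9414.
Equity: weight = 348.2414/614.9414 = 0.5663; cost = 10.9696%.
Preferred: weight = 79.7/614.9414 = 0.1296; cost = 6.9444%.
Revolver drawn: weight = 187/614.9414 = 0.3041; after-tax cost = 7.44% × (1 − 29%) = 5.2824%.
WACC = 0.5663 × 10.9696% + 0.1296 × 6.9444% + 0.3041 × 5.2824% = 8.7185%.

8.72%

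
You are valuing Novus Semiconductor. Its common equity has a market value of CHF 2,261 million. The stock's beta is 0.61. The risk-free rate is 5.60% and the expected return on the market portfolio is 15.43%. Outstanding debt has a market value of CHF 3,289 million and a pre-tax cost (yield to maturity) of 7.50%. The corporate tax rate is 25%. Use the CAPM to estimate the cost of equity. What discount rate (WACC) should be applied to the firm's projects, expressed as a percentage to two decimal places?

8.06%

Market risk premium = 15.43% − 5.6% = 9.83%.
Cost of equity via CAPM: Re = 5.6% + 0.61 × 9.83% = 11.5963%.
Total capital V = 2261 + 3289 = 5550.
Equity: weight = 2261/5550 = 0.4074; cost = 11.5963%.
Debt: weight = 3289/5550 = 0.5926; after-tax cost = 7.5% × (1 − 25%) = 5.6250%.
WACC = 0.4074 × 11.5963% + 0.5926 × 5.6250% = 8.0576%.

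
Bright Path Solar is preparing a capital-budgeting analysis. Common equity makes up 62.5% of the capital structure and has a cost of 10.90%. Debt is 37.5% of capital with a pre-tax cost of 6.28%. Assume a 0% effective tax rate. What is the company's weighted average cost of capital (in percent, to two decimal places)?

After-tax cost of debt = 6.28% × (1 − 0%) = 6.2800%.
WACC = 0.625 × 10.9000% + 0.375 × 6.2800% = 9.1675%.

9.17%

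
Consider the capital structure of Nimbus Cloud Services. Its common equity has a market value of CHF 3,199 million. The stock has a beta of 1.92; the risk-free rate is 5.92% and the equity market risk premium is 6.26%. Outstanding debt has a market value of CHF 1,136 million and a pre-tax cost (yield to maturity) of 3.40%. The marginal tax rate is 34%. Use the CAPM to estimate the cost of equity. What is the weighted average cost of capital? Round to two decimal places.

Cost of equity via CAPM: Re = 5.92% + 1.92 × 6.26% = 17.9392%.
Total capital V = 3199 + 1136 = 4335.
Equity: weight = 3199/4335 = 0.7379; cost = 17.9392%.
Debt: weight = 1136/4335 = 0.2621; after-tax cost = 3.4% × (1 − 34%) = 2.2440%.
WACC = 0.7379 × 17.9392% + 0.2621 × 2.2440% = 13.8262%.

13.83%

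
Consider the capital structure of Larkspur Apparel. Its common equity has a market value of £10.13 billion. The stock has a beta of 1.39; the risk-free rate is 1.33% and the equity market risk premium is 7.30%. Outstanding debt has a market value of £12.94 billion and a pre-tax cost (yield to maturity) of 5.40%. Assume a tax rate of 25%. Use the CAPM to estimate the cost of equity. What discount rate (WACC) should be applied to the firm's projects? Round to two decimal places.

Cost of equity via CAPM: Re = 1.33% + 1.39 × 7.3% = 11.4770%.
Total capital V = 10.13 + 12.94 = 23.07.
Equity: weight = 10.13/23.07 = 0.4391; cost = 11.477%.
Debt: weight = 12.94/23.07 = 0.5609; after-tax cost = 5.4% × (1 − 25%) = 4.0500%.
WACC = 0.4391 × 11.4770% + 0.5609 × 4.0500% = 7.3112%.

7.31%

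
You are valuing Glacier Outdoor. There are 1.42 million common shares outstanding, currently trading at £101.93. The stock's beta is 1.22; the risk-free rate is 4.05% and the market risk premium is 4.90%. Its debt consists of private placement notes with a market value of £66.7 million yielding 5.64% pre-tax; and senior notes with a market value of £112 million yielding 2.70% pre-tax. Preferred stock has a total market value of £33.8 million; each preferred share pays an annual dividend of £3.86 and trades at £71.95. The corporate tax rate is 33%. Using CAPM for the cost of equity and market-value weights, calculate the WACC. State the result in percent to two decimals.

5.84%

Cost of equity via CAPM: Re = 4.05% + 1.22 × 4.9% = 10.0280%.
Cost of preferred: Rp = 3.86 / 71.95 = 5.3648%.
Market value of equity E = 101.93 × 1.42m = 144.7406m.
Total capital V = 144.7406 + 33.8 + 66.7 + 112 = 357.2406.
Equity: weight = 144.7406/357.2406 = 0.4052; cost = 10.028%.
Preferred: weight = 33.8/357.2406 = 0.0946; cost = 5.3648%.
Private placement notes: weight = 66.7/357.2406 = 0.1867; after-tax cost = 5.64% × (1 − 33%) = 3.7788%.
Senior notes: weight = 112/357.2406 = 0.3135; after-tax cost = 2.7% × (1 − 33%) = 1.8090%.
WACC = 0.4052 × 10.0280% + 0.0946 × 5.3648% + 0.1867 × 3.7788% + 0.3135 × 1.8090% = 5.8432%.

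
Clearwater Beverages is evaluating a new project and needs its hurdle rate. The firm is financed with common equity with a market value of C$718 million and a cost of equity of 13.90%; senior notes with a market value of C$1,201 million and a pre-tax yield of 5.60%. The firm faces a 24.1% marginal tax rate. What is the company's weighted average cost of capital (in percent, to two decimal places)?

Total capital V = 718 + 1201 = 1919.
Equity: weight = 718/1919 = 0.3742; cost = 13.9%.
Senior notes: weight = 1201/1919 = 0.6258; after-tax cost = 5.6% × (1 − 24.1%) = 4.2504%.
WACC = 0.3742 × 13.9000% + 0.6258 × 4.2504% = 7.8608%.

7.86%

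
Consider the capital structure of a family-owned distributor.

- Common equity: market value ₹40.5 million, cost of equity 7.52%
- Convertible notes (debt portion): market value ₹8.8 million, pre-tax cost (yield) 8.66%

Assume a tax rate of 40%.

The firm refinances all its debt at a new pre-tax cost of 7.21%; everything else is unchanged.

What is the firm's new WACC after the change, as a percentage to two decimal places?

After the change:
Total capital V = 40.5 + 8.8 = 49.3.
Equity: weight = 40.5/49.3 = 0.8215; cost = 7.52%.
Convertible notes (debt portion): weight = 8.8/49.3 = 0.1785; after-tax cost = 7.21% × (1 − 40%) = 4.3260%.
WACC = 0.8215 × 7.5200% + 0.1785 × 4.3260% = 6.9499%.

6.95%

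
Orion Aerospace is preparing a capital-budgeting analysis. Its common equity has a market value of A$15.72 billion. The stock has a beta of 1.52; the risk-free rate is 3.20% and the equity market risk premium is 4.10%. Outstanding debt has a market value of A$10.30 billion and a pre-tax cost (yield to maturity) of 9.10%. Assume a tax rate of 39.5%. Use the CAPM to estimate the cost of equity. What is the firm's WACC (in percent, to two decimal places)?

Cost of equity via CAPM: Re = 3.2% + 1.52 × 4.1% = 9.4320%.
Total capital V = 15.72 + 10.3 = 26.02.
Equity: weight = 15.72/26.02 = 0.6042; cost = 9.432%.
Debt: weight = 10.3/26.02 = 0.3958; after-tax cost = 9.1% × (1 − 39.5%) = 5.5055%.
WACC = 0.6042 × 9.4320% + 0.3958 × 5.5055% = 7.8777%.

7.88%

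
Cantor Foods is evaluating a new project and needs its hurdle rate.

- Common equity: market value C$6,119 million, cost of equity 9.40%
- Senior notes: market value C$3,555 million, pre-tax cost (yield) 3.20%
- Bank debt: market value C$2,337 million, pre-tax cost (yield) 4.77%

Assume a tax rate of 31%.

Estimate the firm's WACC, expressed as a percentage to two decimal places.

6.08%

Total capital V = 6119 + 3555 + 2337 = 12011.
Equity: weight = 6119/12011 = 0.5094; cost = 9.4%.
Senior notes: weight = 3555/12011 = 0.2960; after-tax cost = 3.2% × (1 − 31%) = 2.2080%.
Bank debt: weight = 2337/12011 = 0.1946; after-tax cost = 4.77% × (1 − 31%) = 3.2913%.
WACC = 0.5094 × 9.4000% + 0.2960 × 2.2080% + 0.1946 × 3.2913% = 6.0827%.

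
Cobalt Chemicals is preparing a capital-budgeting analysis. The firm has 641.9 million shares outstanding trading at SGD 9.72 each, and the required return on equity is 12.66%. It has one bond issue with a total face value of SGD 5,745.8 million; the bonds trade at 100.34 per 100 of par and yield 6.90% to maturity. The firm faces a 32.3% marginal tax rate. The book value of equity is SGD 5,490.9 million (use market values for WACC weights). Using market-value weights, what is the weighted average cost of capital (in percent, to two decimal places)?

Market value of equity E = 9.72 × 641.9m = 6239.268m. Market value of debt D = 5745.8m × 100.34/100 = 5765.33572m.
Total capital V = 6239.268 + 5765.33572 = 12004.60372.
Equity: weight = 6239.268/12004.60372 = 0.5197; cost = 12.66%.
Bonds outstanding: weight = 5765.33572/12004.60372 = 0.4803; after-tax cost = 6.9% × (1 − 32.3%) = 4.6713%.
WACC = 0.5197 × 12.6600% + 0.4803 × 4.6713% = 8.8233%.

8.82%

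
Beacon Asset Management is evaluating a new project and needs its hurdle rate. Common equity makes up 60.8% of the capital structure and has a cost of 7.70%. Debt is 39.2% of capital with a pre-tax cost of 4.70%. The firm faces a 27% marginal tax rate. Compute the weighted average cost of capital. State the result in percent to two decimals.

After-tax cost of debt = 4.7% × (1 − 27%) = 3.4310%.
WACC = 0.608 × 7.7000% + 0.392 × 3.4310% = 6.0266%.

6.03%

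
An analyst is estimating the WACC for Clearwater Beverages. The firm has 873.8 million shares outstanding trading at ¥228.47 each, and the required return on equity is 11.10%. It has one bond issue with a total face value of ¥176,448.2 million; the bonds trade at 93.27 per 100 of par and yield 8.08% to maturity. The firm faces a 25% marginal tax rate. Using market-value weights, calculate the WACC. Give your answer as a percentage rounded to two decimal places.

Market value of equity E = 228.47 × 873.8m = 199637.086m. Market value of debt D = 176448.2m × 93.27/100 = 164573.23614m.
Total capital V = 199637.086 + 164573.23614 = 364210.32214.
Equity: weight = 199637.086/364210.32214 = 0.5481; cost = 11.1%.
Bonds outstanding: weight = 164573.23614/364210.32214 = 0.4519; after-tax cost = 8.08% × (1 − 25%) = 6.0600%.
WACC = 0.5481 × 11.1000% + 0.4519 × 6.0600% = 8.8226%.

8.82%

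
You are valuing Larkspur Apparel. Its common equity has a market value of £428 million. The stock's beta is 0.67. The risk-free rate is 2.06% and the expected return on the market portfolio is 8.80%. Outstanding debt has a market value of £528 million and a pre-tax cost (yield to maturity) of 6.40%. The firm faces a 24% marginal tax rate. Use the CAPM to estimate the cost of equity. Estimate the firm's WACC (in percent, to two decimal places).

5.63%

Market risk premium = 8.8% − 2.06% = 6.74%.
Cost of equity via CAPM: Re = 2.06% + 0.67 × 6.74% = 6.5758%.
Total capital V = 428 + 528 = 956.
Equity: weight = 428/956 = 0.4477; cost = 6.5758%.
Debt: weight = 528/956 = 0.5523; after-tax cost = 6.4% × (1 − 24%) = 4.8640%.
WACC = 0.4477 × 6.5758% + 0.5523 × 4.8640% = 5.6304%.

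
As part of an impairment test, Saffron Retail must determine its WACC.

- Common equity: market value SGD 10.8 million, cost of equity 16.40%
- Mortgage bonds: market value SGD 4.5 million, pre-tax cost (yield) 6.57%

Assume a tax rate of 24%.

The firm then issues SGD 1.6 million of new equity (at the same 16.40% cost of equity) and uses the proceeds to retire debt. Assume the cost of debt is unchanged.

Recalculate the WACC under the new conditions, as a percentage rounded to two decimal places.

After the change:
Total capital V = 12.4 + 2.9 = 15.3.
Equity: weight = 12.4/15.3 = 0.8105; cost = 16.4%.
Mortgage bonds: weight = 2.9/15.3 = 0.1895; after-tax cost = 6.57% × (1 − 24%) = 4.9932%.
WACC = 0.8105 × 16.4000% + 0.1895 × 4.9932% = 14.2379%.

14.24%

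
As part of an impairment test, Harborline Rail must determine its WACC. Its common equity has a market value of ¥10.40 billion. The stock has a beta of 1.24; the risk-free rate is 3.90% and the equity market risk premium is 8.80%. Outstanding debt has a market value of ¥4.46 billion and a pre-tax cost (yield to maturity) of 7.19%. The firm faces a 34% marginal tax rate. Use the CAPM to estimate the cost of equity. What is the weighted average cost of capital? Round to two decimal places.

Cost of equity via CAPM: Re = 3.9% + 1.24 × 8.8% = 14.8120%.
Total capital V = 10.4 + 4.46 = 14.86.
Equity: weight = 10.4/14.86 = 0.6999; cost = 14.812%.
Debt: weight = 4.46/14.86 = 0.3001; after-tax cost = 7.19% × (1 − 34%) = 4.7454%.
WACC = 0.6999 × 14.8120% + 0.3001 × 4.7454% = 11.7907%.

11.79%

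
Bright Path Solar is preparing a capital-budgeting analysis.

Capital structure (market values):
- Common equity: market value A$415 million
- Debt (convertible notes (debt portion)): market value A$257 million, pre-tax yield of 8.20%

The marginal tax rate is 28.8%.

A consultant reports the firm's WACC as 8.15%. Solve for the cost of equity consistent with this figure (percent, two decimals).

9.58%

Total capital V = 415 + 257 = 672.
Equity weight = 415/672 = 0.6176.
Convertible notes (debt portion) weight = 257/672 = 0.3824.
Debt contribution = 0.3824 × 8.2% × (1 − 28.8%) = 2.2328%.
Required equity contribution = 8.15% − 2.2328% = 5.9172%.
Re = 5.9172% / 0.6176 = 9.5815%.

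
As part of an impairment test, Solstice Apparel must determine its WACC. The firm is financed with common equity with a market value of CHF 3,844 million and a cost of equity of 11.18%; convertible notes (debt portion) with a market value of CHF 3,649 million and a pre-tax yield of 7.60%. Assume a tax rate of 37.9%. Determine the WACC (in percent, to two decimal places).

Total capital V = 3844 + 3649 = 7493.
Equity: weight = 3844/7493 = 0.5130; cost = 11.18%.
Convertible notes (debt portion): weight = 3649/7493 = 0.4870; after-tax cost = 7.6% × (1 − 37.9%) = 4.7196%.
WACC = 0.5130 × 11.1800% + 0.4870 × 4.7196% = 8.0339%.

8.03%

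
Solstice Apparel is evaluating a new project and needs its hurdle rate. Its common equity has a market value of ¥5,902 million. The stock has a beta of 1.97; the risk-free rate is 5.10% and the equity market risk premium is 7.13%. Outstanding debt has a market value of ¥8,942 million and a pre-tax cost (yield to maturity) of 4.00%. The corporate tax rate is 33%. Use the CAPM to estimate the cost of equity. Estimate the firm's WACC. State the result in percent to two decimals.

Cost of equity via CAPM: Re = 5.1% + 1.97 × 7.13% = 19.1461%.
Total capital V = 5902 + 8942 = 14844.
Equity: weight = 5902/14844 = 0.3976; cost = 19.1461%.
Debt: weight = 8942/14844 = 0.6024; after-tax cost = 4% × (1 − 33%) = 2.6800%.
WACC = 0.3976 × 19.1461% + 0.6024 × 2.6800% = 9.2269%.

9.23%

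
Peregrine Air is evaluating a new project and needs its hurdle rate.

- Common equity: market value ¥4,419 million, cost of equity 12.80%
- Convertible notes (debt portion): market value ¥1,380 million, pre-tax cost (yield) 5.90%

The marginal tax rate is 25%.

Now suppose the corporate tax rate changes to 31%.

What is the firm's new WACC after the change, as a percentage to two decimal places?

After the change:
Total capital V = 4419 + 1380 = 5799.
Equity: weight = 4419/5799 = 0.7620; cost = 12.8%.
Convertible notes (debt portion): weight = 1380/5799 = 0.2380; after-tax cost = 5.9% × (1 − 31%) = 4.0710%.
WACC = 0.7620 × 12.8000% + 0.2380 × 4.0710% = 10.7227%.

10.72%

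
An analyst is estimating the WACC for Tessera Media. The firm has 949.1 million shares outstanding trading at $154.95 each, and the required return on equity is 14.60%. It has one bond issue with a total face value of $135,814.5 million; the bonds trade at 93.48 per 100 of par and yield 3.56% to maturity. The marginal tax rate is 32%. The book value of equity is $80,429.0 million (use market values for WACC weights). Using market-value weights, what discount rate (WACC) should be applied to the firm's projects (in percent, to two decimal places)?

Market value of equity E = 154.95 × 949.1m = 147063.045m. Market value of debt D = 135814.5m × 93.48/100 = 126959.3946m.
Total capital V = 147063.045 + 126959.3946 = 274022.4396.
Equity: weight = 147063.045/274022.4396 = 0.5367; cost = 14.6%.
Bonds outstanding: weight = 126959.3946/274022.4396 = 0.4633; after-tax cost = 3.56% × (1 − 32%) = 2.4208%.
WACC = 0.5367 × 14.6000% + 0.4633 × 2.4208% = 8.9572%.

8.96%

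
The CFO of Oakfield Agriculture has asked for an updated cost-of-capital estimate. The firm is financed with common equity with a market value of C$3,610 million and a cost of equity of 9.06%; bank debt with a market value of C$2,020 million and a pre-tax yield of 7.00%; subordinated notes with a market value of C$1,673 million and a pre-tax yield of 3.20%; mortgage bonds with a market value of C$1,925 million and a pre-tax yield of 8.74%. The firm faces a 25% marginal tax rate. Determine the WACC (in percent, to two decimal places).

Total capital V = 3610 + 2020 + 1673 + 1925 = 9228.
Equity: weight = 3610/9228 = 0.3912; cost = 9.06%.
Bank debt: weight = 2020/9228 = 0.2189; after-tax cost = 7% × (1 − 25%) = 5.2500%.
Subordinated notes: weight = 1673/9228 = 0.1813; after-tax cost = 3.2% × (1 − 25%) = 2.4000%.
Mortgage bonds: weight = 1925/9228 = 0.2086; after-tax cost = 8.74% × (1 − 25%) = 6.5550%.
WACC = 0.3912 × 9.0600% + 0.2189 × 5.2500% + 0.1813 × 2.4000% + 0.2086 × 6.5550% = 6.4960%.

6.50%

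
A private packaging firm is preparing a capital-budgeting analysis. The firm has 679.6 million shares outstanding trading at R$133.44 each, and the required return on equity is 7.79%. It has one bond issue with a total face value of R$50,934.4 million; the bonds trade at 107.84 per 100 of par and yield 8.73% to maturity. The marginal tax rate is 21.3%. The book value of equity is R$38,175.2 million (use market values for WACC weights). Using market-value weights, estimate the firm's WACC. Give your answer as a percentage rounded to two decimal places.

7.44%

Market value of equity E = 133.44 × 679.6m = 90685.824m. Market value of debt D = 50934.4m × 107.84/100 = 54927.65696m.
Total capital V = 90685.824 + 54927.65696 = 145613.48096.
Equity: weight = 90685.824/145613.48096 = 0.6228; cost = 7.79%.
Bonds outstanding: weight = 54927.65696/145613.48096 = 0.3772; after-tax cost = 8.73% × (1 − 21.3%) = 6.8705%.
WACC = 0.6228 × 7.7900% + 0.3772 × 6.8705% = 7.4432%.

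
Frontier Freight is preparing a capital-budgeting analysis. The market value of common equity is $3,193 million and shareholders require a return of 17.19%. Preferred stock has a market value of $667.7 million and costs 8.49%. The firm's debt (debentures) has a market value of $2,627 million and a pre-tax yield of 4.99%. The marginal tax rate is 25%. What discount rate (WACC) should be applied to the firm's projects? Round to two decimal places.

Total capital V = 3193 + 667.7 + 2627 = 6487.7.
Equity: weight = 3193/6487.7 = 0.4922; cost = 17.19%.
Preferred: weight = 667.7/6487.7 = 0.1029; cost = 8.49%.
Debentures: weight = 2627/6487.7 = 0.4049; after-tax cost = 4.99% × (1 − 25%) = 3.7425%.
WACC = 0.4922 × 17.1900% + 0.1029 × 8.4900% + 0.4049 × 3.7425% = 10.8495%.

10.85%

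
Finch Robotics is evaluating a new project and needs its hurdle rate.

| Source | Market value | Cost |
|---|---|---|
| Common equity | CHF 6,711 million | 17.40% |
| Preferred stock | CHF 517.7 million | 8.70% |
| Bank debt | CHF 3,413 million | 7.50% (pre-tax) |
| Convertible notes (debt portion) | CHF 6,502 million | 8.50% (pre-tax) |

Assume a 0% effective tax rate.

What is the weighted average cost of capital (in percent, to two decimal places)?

Total capital V = 6711 + 517.7 + 3413 + 6502 = 17143.7.
Equity: weight = 6711/17143.7 = 0.3915; cost = 17.4%.
Preferred: weight = 517.7/17143.7 = 0.0302; cost = 8.7%.
Bank debt: weight = 3413/17143.7 = 0.1991; after-tax cost = 7.5% × (1 − 0%) = 7.5000%.
Convertible notes (debt portion): weight = 6502/17143.7 = 0.3793; after-tax cost = 8.5% × (1 − 0%) = 8.5000%.
WACC = 0.3915 × 17.4000% + 0.0302 × 8.7000% + 0.1991 × 7.5000% + 0.3793 × 8.5000% = 11.7909%.

11.79%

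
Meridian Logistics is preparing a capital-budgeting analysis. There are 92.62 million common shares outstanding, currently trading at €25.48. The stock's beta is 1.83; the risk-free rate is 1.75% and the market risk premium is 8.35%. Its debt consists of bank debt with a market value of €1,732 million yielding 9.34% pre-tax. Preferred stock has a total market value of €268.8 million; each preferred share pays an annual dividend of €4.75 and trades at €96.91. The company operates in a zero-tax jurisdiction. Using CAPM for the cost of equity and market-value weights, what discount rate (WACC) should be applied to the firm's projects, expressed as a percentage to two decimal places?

Cost of equity via CAPM: Re = 1.75% + 1.83 × 8.35% = 17.0305%.
Cost of preferred: Rp = 4.75 / 96.91 = 4.9015%.
Market value of equity E = 25.48 × 92.62m = 2359.9576m.
Total capital V = 2359.9576 + 268.8 + 1732 = 4360.7576.
Equity: weight = 2359.9576/4360.7576 = 0.5412; cost = 17.0305%.
Preferred: weight = 268.8/4360.7576 = 0.0616; cost = 4.9015%.
Bank debt: weight = 1732/4360.7576 = 0.3972; after-tax cost = 9.34% × (1 − 0%) = 9.3400%.
WACC = 0.5412 × 17.0305% + 0.0616 × 4.9015% + 0.3972 × 9.3400% = 13.2284%.

13.23%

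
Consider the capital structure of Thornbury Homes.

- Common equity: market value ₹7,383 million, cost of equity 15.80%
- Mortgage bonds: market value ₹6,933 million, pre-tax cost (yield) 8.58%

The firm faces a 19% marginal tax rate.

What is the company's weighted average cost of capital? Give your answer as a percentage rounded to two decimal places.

11.51%

Total capital V = 7383 + 6933 = 14316.
Equity: weight = 7383/14316 = 0.5157; cost = 15.8%.
Mortgage bonds: weight = 6933/14316 = 0.4843; after-tax cost = 8.58% × (1 − 19%) = 6.9498%.
WACC = 0.5157 × 15.8000% + 0.4843 × 6.9498% = 11.5140%.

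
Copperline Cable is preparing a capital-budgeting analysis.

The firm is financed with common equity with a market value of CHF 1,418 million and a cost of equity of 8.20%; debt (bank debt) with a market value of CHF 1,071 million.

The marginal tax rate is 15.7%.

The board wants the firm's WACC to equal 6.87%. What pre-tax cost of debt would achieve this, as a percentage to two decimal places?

6.06%

Total capital V = 1418 + 1071 = 2489.
Equity weight = 1418/2489 = 0.5697.
Bank debt weight = 1071/2489 = 0.4303.
Equity contribution = 0.5697 × 8.2% = 4.6716%.
Remaining for debt = 6.87% − 4.6716% = 2.1984%.
Rd × (1 − 15.7%) × 0.4303 = 2.1984%  ⇒  Rd = 6.0606%.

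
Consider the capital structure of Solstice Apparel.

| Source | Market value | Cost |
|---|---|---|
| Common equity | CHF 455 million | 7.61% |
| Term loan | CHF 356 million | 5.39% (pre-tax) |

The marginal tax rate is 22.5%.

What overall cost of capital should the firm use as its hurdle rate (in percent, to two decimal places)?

6.10%

Total capital V = 455 + 356 = 811.
Equity: weight = 455/811 = 0.5610; cost = 7.61%.
Term loan: weight = 356/811 = 0.4390; after-tax cost = 5.39% × (1 − 22.5%) = 4.1772%.
WACC = 0.5610 × 7.6100% + 0.4390 × 4.1772% = 6.1031%.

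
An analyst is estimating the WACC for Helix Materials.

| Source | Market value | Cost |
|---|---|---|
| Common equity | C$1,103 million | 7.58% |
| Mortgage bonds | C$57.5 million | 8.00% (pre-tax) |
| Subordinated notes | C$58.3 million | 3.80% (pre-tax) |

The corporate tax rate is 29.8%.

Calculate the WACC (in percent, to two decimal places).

7.25%

Total capital V = 1103 + 57.5 + 58.3 = 1218.8.
Equity: weight = 1103/1218.8 = 0.9050; cost = 7.58%.
Mortgage bonds: weight = 57.5/1218.8 = 0.0472; after-tax cost = 8% × (1 − 29.8%) = 5.6160%.
Subordinated notes: weight = 58.3/1218.8 = 0.0478; after-tax cost = 3.8% × (1 − 29.8%) = 2.6676%.
WACC = 0.9050 × 7.5800% + 0.0472 × 5.6160% + 0.0478 × 2.6676% = 7.2524%.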